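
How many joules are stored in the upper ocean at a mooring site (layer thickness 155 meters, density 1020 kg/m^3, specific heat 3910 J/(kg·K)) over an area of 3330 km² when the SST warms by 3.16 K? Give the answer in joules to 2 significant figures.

6.5×10^18 J

Areal heat capacity C = ρ c_p D = 1020 × 3910 × 155 = 6.18×10^8 J/(m²·K).
Heat per unit area: q = C ΔT = 6.18×10^8 × 3.16 = 1.95×10^9 J/m².
Total heat: Q = q × A = 1.95×10^9 × (3330 × 10⁶ m²) = 6.50×10^18 J.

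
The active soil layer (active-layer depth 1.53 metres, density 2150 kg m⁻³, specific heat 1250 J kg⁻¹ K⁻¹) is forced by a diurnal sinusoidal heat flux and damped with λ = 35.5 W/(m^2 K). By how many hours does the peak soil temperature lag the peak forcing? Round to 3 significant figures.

5.55 hours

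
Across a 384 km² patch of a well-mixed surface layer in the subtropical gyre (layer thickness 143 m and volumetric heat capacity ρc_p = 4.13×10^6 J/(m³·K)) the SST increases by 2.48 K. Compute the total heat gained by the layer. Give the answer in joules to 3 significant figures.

5.62×10^17 J

Areal heat capacity C = ρc_p × D = 4.13×10^6 × 143 = 5.91×10^8 J/(m^2 K).
Heat per unit area: q = C ΔT = 5.91×10^8 × 2.48 = 1.46×10^9 J/m².
Total heat: Q = q × A = 1.46×10^9 × (384 × 10⁶ m²) = 5.62×10^17 J.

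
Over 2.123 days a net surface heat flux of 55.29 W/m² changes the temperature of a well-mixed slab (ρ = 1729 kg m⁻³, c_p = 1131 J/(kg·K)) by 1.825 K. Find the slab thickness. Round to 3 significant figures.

2.84 m

Heat input Q = F Δt = 55.29 × 1.83×10^5 s = 1.01×10^7 J/m².
Required areal heat capacity C = Q / ΔT = 5.56×10^6 J/(m²·K).
Depth D = C / (ρ c_p) = 5.56×10^6 / (1729 × 1131) = 2.84 m.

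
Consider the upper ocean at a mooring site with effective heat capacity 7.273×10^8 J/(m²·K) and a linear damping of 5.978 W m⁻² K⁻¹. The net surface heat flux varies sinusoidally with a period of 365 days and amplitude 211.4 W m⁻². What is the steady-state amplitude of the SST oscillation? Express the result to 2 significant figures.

Areal heat capacity C = 7.273×10^8 J/(m²·K) (given).
Angular frequency ω = 2π / T = 2π / 3.15×10^7 s = 1.99×10^-7 s⁻¹.
√((Cω)² + λ²) = √((145)² + 5.978²) = 145 W/(m²·K).
Amplitude A = F₀ / √((Cω)²+λ²) = 211.4 / 145 = 1.46 K.

1.5 K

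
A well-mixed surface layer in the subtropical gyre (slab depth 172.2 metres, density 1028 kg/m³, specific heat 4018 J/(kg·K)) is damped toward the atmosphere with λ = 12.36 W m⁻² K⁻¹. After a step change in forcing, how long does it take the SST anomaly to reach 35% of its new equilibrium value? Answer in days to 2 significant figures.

290 days

Areal heat capacity C = ρ c_p D = 1028 × 4018 × 172.2 = 7.11×10^8 J/(m^2 K).
τ = C / λ = 7.11×10^8 / 12.36 = 5.75×10^7 s.
Fraction reached: 1 − e^(−t/τ) = 0.35 ⇒ t = −τ ln(1 − 0.35) = τ × 0.431.
t = 2.48×10^7 s = 287 days.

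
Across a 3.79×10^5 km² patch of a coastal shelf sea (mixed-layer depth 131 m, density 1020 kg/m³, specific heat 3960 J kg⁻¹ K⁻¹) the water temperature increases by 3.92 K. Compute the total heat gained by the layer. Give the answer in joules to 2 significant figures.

Areal heat capacity C = ρ c_p D = 1020 × 3960 × 131 = 5.29×10^8 J/(m²·K).
Heat per unit area: q = C ΔT = 5.29×10^8 × 3.92 = 2.07×10^9 J/m².
Total heat: Q = q × A = 2.07×10^9 × (3.79×10^5 × 10⁶ m²) = 7.86×10^20 J.

7.9×10^20 J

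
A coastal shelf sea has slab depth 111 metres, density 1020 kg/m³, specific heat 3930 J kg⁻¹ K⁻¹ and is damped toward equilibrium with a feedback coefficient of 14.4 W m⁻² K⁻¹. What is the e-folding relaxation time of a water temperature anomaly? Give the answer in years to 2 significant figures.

0.98 years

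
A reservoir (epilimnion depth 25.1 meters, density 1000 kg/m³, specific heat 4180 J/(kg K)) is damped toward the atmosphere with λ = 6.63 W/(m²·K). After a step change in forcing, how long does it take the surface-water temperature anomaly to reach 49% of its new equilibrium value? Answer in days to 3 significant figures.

123 days

Areal heat capacity C = ρ c_p D = 1000 × 4180 × 25.1 = 1.05×10^8 J/(m^2 K).
τ = C / λ = 1.05×10^8 / 6.63 = 1.58×10^7 s.
Fraction reached: 1 − e^(−t/τ) = 0.49 ⇒ t = −τ ln(1 − 0.49) = τ × 0.673.
t = 1.07×10^7 s = 123 days.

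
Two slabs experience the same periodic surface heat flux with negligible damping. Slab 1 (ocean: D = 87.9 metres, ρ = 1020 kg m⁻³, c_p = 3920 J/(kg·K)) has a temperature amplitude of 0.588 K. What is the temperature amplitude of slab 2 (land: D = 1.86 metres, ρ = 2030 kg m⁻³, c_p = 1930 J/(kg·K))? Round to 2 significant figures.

C_ocean = 3.51×10^8 J/(m²·K); C_land = 7.29×10^6 J/(m²·K).
A ∝ 1/C ⇒ A_land = A_ocean × C_ocean/C_land = 0.588 × 48.2 = 28.4 K.

28 K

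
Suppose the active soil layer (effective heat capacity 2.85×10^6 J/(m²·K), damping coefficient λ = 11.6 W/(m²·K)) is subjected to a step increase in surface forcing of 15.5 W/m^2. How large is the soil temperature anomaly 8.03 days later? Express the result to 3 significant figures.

Areal heat capacity C = 2.85×10^6 J/(m²·K) (given).
τ = C / λ = 2.85×10^6 / 11.6 = 2.46×10^5 s.
Equilibrium anomaly ΔT_eq = F / λ = 15.5 / 11.6 = 1.34 K.
t = 8.03 days = 6.94×10^5 s, so t/τ = 2.82.
ΔT(t) = ΔT_eq (1 − e^(−t/τ)) = 1.34 × (1 − e^−2.82) = 1.26 K.

1.26 K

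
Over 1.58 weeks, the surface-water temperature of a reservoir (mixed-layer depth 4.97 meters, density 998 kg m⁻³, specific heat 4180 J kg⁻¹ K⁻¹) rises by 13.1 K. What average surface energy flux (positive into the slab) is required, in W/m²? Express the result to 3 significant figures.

284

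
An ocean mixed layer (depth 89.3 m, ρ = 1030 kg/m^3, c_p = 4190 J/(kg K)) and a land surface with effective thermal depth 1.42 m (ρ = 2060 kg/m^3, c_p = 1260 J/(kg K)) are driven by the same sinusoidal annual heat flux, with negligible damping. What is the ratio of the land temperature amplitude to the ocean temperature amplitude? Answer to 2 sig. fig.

C_ocean = 1030 × 4190 × 89.3 = 3.85×10^8 J/(m²·K).
C_land = 2060 × 1260 × 1.42 = 3.69×10^6 J/(m²·K).
Undamped amplitude ∝ 1/C, so A_land/A_ocean = C_ocean/C_land = 105.

100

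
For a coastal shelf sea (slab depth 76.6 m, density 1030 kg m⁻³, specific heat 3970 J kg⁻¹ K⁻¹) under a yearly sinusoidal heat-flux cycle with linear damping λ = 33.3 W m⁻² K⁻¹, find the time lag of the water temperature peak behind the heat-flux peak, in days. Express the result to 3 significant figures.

62.8 days

Areal heat capacity C = ρ c_p D = 1030 × 3970 × 76.6 = 3.13×10^8 J/(m^2 K).
ω = 2π / 3.15×10^7 s = 1.99×10^-7 s⁻¹.
Phase lag φ = arctan(Cω/λ) = arctan(62.4/33.3) = 1.08 rad.
Time lag = φ / ω = 1.08 / 1.99×10^-7 = 5.42×10^6 s = 62.8 days.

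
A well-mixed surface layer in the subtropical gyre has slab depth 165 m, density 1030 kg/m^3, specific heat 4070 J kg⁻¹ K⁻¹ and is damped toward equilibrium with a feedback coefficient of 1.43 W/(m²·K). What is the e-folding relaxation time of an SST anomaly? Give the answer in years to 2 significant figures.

Areal heat capacity C = ρ c_p D = 1030 × 4070 × 165 = 6.92×10^8 J/(m²·K).
Relaxation time τ = C / λ = 6.92×10^8 / 1.43 = 4.84×10^8 s.
In years: 4.84×10^8 s / (3.156×10^7 s/year) = 15.3 years.

15 years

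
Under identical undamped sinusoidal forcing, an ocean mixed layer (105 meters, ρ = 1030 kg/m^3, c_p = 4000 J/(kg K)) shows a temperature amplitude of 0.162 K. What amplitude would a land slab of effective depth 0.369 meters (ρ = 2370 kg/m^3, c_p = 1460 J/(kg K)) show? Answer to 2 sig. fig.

C_ocean = 4.33×10^8 J/(m²·K); C_land = 1.28×10^6 J/(m²·K).
A ∝ 1/C ⇒ A_land = A_ocean × C_ocean/C_land = 0.162 × 339 = 54.9 K.

55 K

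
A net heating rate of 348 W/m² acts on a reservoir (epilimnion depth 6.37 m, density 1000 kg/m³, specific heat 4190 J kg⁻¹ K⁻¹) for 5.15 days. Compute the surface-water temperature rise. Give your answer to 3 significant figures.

5.80 K

Areal heat capacity C = ρ c_p D = 1000 × 4190 × 6.37 = 2.67×10^7 J/(m²·K).
Net heat input Q = F Δt = 348 × (5.15 days × 86400 s/day) = 1.55×10^8 J/m².
ΔT = Q / C = 1.55×10^8 / 2.67×10^7 = 5.80 K.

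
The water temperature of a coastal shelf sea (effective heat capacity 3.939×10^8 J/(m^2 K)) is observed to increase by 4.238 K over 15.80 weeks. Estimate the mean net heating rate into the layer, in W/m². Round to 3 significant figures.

Areal heat capacity C = 3.939×10^8 J/(m^2 K) (given).
Required heat per unit area: Q = C ΔT = 3.94×10^8 × 4.238 = 1.67×10^9 J/m².
Flux F = Q / Δt = 1.67×10^9 / 9.56×10^6 s = 175 W/m².

175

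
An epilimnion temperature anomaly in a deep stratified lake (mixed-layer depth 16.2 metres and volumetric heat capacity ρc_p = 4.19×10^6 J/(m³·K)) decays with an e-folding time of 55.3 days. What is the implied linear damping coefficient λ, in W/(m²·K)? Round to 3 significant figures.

14.2

Areal heat capacity C = ρc_p × D = 4.19×10^6 × 16.2 = 6.79×10^7 J/(m²·K).
τ = 55.3 days = 4.78×10^6 s.
λ = C / τ = 6.79×10^7 / 4.78×10^6 = 14.2 W/(m²·K).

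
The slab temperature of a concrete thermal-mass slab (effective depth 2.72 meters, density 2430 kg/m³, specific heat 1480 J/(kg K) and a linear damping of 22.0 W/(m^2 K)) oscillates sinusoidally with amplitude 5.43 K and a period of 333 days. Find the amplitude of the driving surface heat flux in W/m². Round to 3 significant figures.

Areal heat capacity C = ρ c_p D = 2430 × 1480 × 2.72 = 9.78×10^6 J m⁻² K⁻¹.
ω = 2π / 2.88×10^7 s = 2.18×10^-7 s⁻¹.
√((Cω)² + λ²) = √((2.14)² + 22.0²) = 22.1 W/(m²·K).
F₀ = A × √((Cω)²+λ²) = 5.43 × 22.1 = 120 W/m².

120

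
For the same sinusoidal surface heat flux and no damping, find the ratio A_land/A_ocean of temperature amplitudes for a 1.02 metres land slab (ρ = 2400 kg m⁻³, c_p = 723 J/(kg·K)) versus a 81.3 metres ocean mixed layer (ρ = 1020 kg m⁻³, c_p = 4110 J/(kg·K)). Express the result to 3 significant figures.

193

C_ocean = 1020 × 4110 × 81.3 = 3.41×10^8 J/(m²·K).
C_land = 2400 × 723 × 1.02 = 1.77×10^6 J/(m²·K).
Undamped amplitude ∝ 1/C, so A_land/A_ocean = C_ocean/C_land = 193.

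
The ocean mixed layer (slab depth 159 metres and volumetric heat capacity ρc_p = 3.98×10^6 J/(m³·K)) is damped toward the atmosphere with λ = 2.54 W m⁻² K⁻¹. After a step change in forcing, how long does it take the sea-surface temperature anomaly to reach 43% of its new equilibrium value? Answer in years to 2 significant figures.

4.4 years

Areal heat capacity C = ρc_p × D = 3.98×10^6 × 159 = 6.33×10^8 J m⁻² K⁻¹.
τ = C / λ = 6.33×10^8 / 2.54 = 2.49×10^8 s.
Fraction reached: 1 − e^(−t/τ) = 0.43 ⇒ t = −τ ln(1 − 0.43) = τ × 0.562.
t = 1.40×10^8 s = 4.44 years.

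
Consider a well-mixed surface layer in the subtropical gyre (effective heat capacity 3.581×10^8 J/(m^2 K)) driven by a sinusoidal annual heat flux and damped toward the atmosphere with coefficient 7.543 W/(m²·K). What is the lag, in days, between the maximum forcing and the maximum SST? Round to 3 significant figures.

85.1 days

Areal heat capacity C = 3.581×10^8 J/(m^2 K) (given).
ω = 2π / 3.15×10^7 s = 1.99×10^-7 s⁻¹.
Phase lag φ = arctan(Cω/λ) = arctan(71.3/7.543) = 1.47 rad.
Time lag = φ / ω = 1.47 / 1.99×10^-7 = 7.36×10^6 s = 85.1 days.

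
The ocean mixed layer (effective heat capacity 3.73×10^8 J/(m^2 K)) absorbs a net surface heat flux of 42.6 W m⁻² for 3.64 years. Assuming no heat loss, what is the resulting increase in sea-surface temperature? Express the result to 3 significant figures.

13.1 K

Areal heat capacity C = 3.73×10^8 J/(m^2 K) (given).
Net heat input Q = F Δt = 42.6 × (3.64 years × 3.156×10^7 s/year) = 4.89×10^9 J/m².
ΔT = Q / C = 4.89×10^9 / 3.73×10^8 = 13.1 K.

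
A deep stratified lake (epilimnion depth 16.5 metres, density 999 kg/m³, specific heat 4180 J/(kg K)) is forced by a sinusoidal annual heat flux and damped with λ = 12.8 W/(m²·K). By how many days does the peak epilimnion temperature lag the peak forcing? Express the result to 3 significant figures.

Areal heat capacity C = ρ c_p D = 999 × 4180 × 16.5 = 6.89×10^7 J m⁻² K⁻¹.
ω = 2π / 3.15×10^7 s = 1.99×10^-7 s⁻¹.
Phase lag φ = arctan(Cω/λ) = arctan(13.7/12.8) = 0.820 rad.
Time lag = φ / ω = 0.820 / 1.99×10^-7 = 4.12×10^6 s = 47.7 days.

47.7 days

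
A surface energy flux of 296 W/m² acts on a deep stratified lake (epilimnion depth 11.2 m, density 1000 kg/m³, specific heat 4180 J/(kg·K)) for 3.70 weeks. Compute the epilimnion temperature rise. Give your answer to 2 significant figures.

Areal heat capacity C = ρ c_p D = 1000 × 4180 × 11.2 = 4.68×10^7 J m⁻² K⁻¹.
Net heat input Q = F Δt = 296 × (3.70 weeks × 6.048×10^5 s/week) = 6.62×10^8 J/m².
ΔT = Q / C = 6.62×10^8 / 4.68×10^7 = 14.1 K.

14 K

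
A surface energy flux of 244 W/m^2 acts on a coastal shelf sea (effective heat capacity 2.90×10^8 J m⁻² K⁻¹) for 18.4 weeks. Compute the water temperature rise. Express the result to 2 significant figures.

Areal heat capacity C = 2.90×10^8 J m⁻² K⁻¹ (given).
Net heat input Q = F Δt = 244 × (18.4 weeks × 6.048×10^5 s/week) = 2.72×10^9 J/m².
ΔT = Q / C = 2.72×10^9 / 2.90×10^8 = 9.36 K.

9.4 K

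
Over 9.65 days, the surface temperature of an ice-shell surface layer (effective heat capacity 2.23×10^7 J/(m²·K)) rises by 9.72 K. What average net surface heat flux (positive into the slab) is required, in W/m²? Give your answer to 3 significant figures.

260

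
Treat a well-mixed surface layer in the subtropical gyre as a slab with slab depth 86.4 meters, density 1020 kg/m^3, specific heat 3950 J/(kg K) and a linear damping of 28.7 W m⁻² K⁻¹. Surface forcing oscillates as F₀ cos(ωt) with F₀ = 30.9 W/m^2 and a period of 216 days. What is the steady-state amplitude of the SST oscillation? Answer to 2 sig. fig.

0.26 K

Areal heat capacity C = ρ c_p D = 1020 × 3950 × 86.4 = 3.48×10^8 J/(m^2 K).
Angular frequency ω = 2π / T = 2π / 1.87×10^7 s = 3.37×10^-7 s⁻¹.
√((Cω)² + λ²) = √((117)² + 28.7²) = 121 W/(m²·K).
Amplitude A = F₀ / √((Cω)²+λ²) = 30.9 / 121 = 0.256 K.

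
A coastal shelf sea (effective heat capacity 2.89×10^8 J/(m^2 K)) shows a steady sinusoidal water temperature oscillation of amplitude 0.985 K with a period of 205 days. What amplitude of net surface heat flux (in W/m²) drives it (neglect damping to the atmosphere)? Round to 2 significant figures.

Areal heat capacity C = 2.89×10^8 J/(m^2 K) (given).
ω = 2π / 1.77×10^7 s = 3.55×10^-7 s⁻¹.
Cω = 2.89×10^8 × 3.55×10^-7 = 103 W/(m²·K).
F₀ = A × Cω = 0.985 × 103 = 101 W/m².

100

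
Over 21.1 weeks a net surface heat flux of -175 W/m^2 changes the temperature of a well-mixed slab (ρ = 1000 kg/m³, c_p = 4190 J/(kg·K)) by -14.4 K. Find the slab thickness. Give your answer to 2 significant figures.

37 m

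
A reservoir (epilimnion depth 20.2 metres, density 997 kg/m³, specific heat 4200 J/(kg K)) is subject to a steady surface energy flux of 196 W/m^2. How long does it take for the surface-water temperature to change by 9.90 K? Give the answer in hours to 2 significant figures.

Areal heat capacity C = ρ c_p D = 997 × 4200 × 20.2 = 8.46×10^7 J/(m^2 K).
Time required: Δt = C ΔT / F = 8.46×10^7 × 9.90 / 196 = 4.27×10^6 s.
In hours: 4.27×10^6 s / (3600 s/hour) = 1190 hours.

1200 hours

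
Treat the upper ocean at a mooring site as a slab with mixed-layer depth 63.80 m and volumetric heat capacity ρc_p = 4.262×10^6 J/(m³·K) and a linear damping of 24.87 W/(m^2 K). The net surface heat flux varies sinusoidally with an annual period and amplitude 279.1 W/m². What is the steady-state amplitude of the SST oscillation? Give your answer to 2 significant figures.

4.7 K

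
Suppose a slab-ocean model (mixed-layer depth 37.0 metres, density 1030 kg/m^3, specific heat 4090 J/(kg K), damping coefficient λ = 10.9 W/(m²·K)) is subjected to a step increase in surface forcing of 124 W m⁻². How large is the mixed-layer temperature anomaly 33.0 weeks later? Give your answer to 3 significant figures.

8.56 K

Areal heat capacity C = ρ c_p D = 1030 × 4090 × 37.0 = 1.56×10^8 J/(m²·K).
τ = C / λ = 1.56×10^8 / 10.9 = 1.43×10^7 s.
Equilibrium anomaly ΔT_eq = F / λ = 124 / 10.9 = 11.4 K.
t = 33.0 weeks = 2.00×10^7 s, so t/τ = 1.40.
ΔT(t) = ΔT_eq (1 − e^(−t/τ)) = 11.4 × (1 − e^−1.40) = 8.56 K.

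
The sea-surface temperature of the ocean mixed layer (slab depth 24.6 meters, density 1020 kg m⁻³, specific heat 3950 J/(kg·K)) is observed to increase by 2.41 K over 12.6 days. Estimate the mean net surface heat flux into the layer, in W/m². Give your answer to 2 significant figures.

220

Areal heat capacity C = ρ c_p D = 1020 × 3950 × 24.6 = 9.91×10^7 J/(m²·K).
Required heat per unit area: Q = C ΔT = 9.91×10^7 × 2.41 = 2.39×10^8 J/m².
Flux F = Q / Δt = 2.39×10^8 / 1.09×10^6 s = 219 W/m².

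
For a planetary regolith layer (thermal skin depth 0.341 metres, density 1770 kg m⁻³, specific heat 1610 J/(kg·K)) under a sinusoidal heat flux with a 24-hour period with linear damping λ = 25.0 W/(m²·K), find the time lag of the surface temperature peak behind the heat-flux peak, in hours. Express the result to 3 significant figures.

4.70 hours

Areal heat capacity C = ρ c_p D = 1770 × 1610 × 0.341 = 9.72×10^5 J m⁻² K⁻¹.
ω = 2π / 86400 s = 7.27×10^-5 s⁻¹.
Phase lag φ = arctan(Cω/λ) = arctan(70.7/25.0) = 1.23 rad.
Time lag = φ / ω = 1.23 / 7.27×10^-5 = 16900 s = 4.70 hours.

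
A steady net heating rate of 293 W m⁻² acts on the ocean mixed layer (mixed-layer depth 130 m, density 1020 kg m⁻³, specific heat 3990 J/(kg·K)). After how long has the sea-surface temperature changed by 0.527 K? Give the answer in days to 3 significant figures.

11.0 days

Areal heat capacity C = ρ c_p D = 1020 × 3990 × 130 = 5.29×10^8 J/(m²·K).
Time required: Δt = C ΔT / F = 5.29×10^8 × 0.527 / 293 = 9.52×10^5 s.
In days: 9.52×10^5 s / (86400 s/day) = 11.0 days.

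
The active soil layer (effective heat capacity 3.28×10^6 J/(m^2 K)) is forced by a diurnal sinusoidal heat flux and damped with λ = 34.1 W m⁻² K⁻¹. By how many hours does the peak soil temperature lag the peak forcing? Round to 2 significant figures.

Areal heat capacity C = 3.28×10^6 J/(m^2 K) (given).
ω = 2π / 86400 s = 7.27×10^-5 s⁻¹.
Phase lag φ = arctan(Cω/λ) = arctan(239/34.1) = 1.43 rad.
Time lag = φ / ω = 1.43 / 7.27×10^-5 = 19600 s = 5.46 hours.

5.5 hours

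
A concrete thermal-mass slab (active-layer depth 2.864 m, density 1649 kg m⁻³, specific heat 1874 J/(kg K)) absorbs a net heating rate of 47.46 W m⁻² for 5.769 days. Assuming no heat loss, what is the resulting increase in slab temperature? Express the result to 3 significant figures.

Areal heat capacity C = ρ c_p D = 1649 × 1874 × 2.864 = 8.85×10^6 J/(m^2 K).
Net heat input Q = F Δt = 47.46 × (5.769 days × 86400 s/day) = 2.37×10^7 J/m².
ΔT = Q / C = 2.37×10^7 / 8.85×10^6 = 2.67 K.

2.67 K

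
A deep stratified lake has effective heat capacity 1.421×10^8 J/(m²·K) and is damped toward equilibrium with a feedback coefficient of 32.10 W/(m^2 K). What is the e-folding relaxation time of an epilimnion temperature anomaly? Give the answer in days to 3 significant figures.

51.2 days

Areal heat capacity C = 1.421×10^8 J/(m²·K) (given).
Relaxation time τ = C / λ = 1.42×10^8 / 32.10 = 4.43×10^6 s.
In days: 4.43×10^6 s / (86400 s/day) = 51.2 days.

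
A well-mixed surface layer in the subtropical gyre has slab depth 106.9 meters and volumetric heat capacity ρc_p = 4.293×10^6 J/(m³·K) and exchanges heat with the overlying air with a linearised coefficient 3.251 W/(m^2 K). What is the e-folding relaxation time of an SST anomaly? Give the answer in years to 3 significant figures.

4.47 years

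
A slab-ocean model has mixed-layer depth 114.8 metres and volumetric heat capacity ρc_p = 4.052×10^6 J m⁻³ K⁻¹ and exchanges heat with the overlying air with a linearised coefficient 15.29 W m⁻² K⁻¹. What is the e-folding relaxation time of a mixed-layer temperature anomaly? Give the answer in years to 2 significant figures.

0.96 years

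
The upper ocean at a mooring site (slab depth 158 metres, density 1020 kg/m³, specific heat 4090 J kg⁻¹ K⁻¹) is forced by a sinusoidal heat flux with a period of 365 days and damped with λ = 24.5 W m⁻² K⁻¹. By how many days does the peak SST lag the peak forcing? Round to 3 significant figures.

Areal heat capacity C = ρ c_p D = 1020 × 4090 × 158 = 6.59×10^8 J/(m^2 K).
ω = 2π / 3.15×10^7 s = 1.99×10^-7 s⁻¹.
Phase lag φ = arctan(Cω/λ) = arctan(131/24.5) = 1.39 rad.
Time lag = φ / ω = 1.39 / 1.99×10^-7 = 6.96×10^6 s = 80.5 days.

80.5 days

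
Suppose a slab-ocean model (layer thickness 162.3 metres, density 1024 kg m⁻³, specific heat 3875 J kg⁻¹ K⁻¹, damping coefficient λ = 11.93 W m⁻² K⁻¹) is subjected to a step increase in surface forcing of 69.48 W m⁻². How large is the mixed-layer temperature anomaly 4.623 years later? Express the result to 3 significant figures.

5.43 K

Areal heat capacity C = ρ c_p D = 1024 × 3875 × 162.3 = 6.44×10^8 J/(m^2 K).
τ = C / λ = 6.44×10^8 / 11.93 = 5.40×10^7 s.
Equilibrium anomaly ΔT_eq = F / λ = 69.48 / 11.93 = 5.82 K.
t = 4.623 years = 1.46×10^8 s, so t/τ = 2.70.
ΔT(t) = ΔT_eq (1 − e^(−t/τ)) = 5.82 × (1 − e^−2.70) = 5.43 K.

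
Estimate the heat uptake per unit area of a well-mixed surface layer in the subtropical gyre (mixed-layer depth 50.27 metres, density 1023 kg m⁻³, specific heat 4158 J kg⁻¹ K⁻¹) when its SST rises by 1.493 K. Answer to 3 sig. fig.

3.19×10^8

Areal heat capacity C = ρ c_p D = 1023 × 4158 × 50.27 = 2.14×10^8 J m⁻² K⁻¹.
ΔQ = C ΔT = 2.14×10^8 × 1.493 = 3.19×10^8 J/m².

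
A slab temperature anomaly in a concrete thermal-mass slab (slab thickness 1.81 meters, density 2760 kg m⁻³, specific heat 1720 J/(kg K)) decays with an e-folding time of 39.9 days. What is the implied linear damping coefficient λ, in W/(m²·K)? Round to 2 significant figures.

Areal heat capacity C = ρ c_p D = 2760 × 1720 × 1.81 = 8.59×10^6 J/(m^2 K).
τ = 39.9 days = 3.45×10^6 s.
λ = C / τ = 8.59×10^6 / 3.45×10^6 = 2.49 W/(m²·K).

2.5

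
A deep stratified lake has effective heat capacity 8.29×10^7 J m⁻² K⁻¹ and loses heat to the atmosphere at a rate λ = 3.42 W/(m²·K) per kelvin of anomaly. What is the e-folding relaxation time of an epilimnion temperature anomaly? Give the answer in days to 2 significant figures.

280 days

Areal heat capacity C = 8.29×10^7 J m⁻² K⁻¹ (given).
Relaxation time τ = C / λ = 8.29×10^7 / 3.42 = 2.42×10^7 s.
In days: 2.42×10^7 s / (86400 s/day) = 281 days.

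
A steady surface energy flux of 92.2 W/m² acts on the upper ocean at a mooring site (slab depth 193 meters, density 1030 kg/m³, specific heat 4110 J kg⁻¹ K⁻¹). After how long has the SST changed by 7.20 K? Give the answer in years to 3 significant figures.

Areal heat capacity C = ρ c_p D = 1030 × 4110 × 193 = 8.17×10^8 J/(m^2 K).
Time required: Δt = C ΔT / F = 8.17×10^8 × 7.20 / 92.2 = 6.38×10^7 s.
In years: 6.38×10^7 s / (3.156×10^7 s/year) = 2.02 years.

2.02 years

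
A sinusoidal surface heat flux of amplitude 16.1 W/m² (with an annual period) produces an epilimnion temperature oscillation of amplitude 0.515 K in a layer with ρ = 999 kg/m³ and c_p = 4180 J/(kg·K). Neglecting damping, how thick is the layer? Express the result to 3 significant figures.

37.6 m

ω = 2π / 3.15×10^7 s = 1.99×10^-7 s⁻¹.
Required C = F₀ / (A ω) = 16.1 / (0.515 × 1.99×10^-7) = 1.57×10^8 J/(m²·K).
D = C / (ρ c_p) = 1.57×10^8 / (999 × 4180) = 37.6 m.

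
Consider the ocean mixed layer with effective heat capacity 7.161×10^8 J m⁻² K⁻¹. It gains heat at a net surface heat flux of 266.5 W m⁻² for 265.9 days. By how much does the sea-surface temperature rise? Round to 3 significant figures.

8.55 K

Areal heat capacity C = 7.161×10^8 J m⁻² K⁻¹ (given).
Net heat input Q = F Δt = 266.5 × (265.9 days × 86400 s/day) = 6.12×10^9 J/m².
ΔT = Q / C = 6.12×10^9 / 7.16×10^8 = 8.55 K.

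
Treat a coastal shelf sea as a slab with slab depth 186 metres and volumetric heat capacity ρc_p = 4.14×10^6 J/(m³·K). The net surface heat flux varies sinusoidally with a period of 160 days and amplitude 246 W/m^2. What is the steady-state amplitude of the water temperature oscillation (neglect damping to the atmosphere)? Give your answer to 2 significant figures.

0.70 K

Areal heat capacity C = ρc_p × D = 4.14×10^6 × 186 = 7.70×10^8 J/(m^2 K).
Angular frequency ω = 2π / T = 2π / 1.38×10^7 s = 4.55×10^-7 s⁻¹.
Cω = 7.70×10^8 × 4.55×10^-7 = 350 W/(m²·K).
Amplitude A = F₀ / (Cω) = 246 / 350 = 0.703 K.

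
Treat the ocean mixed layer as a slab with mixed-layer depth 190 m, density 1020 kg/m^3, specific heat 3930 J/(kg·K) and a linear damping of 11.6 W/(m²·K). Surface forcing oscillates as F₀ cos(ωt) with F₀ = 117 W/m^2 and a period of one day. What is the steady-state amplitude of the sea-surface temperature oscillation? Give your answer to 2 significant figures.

Areal heat capacity C = ρ c_p D = 1020 × 3930 × 190 = 7.62×10^8 J/(m²·K).
Angular frequency ω = 2π / T = 2π / 86400 s = 7.27×10^-5 s⁻¹.
√((Cω)² + λ²) = √((55400)² + 11.6²) = 55400 W/(m²·K).
Amplitude A = F₀ / √((Cω)²+λ²) = 117 / 55400 = 0.00211 K.

0.0021 K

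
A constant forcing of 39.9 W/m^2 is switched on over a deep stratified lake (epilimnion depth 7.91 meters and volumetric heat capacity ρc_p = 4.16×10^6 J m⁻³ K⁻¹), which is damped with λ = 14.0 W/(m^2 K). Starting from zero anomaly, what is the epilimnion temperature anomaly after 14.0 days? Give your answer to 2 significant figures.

1.1 K

Areal heat capacity C = ρc_p × D = 4.16×10^6 × 7.91 = 3.29×10^7 J/(m²·K).
τ = C / λ = 3.29×10^7 / 14.0 = 2.35×10^6 s.
Equilibrium anomaly ΔT_eq = F / λ = 39.9 / 14.0 = 2.85 K.
t = 14.0 days = 1.21×10^6 s, so t/τ = 0.515.
ΔT(t) = ΔT_eq (1 − e^(−t/τ)) = 2.85 × (1 − e^−0.515) = 1.15 K.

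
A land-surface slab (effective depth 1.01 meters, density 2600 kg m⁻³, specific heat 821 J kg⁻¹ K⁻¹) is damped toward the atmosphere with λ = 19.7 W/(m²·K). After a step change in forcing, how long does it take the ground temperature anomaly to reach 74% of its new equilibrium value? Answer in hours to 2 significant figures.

Areal heat capacity C = ρ c_p D = 2600 × 821 × 1.01 = 2.16×10^6 J/(m^2 K).
τ = C / λ = 2.16×10^6 / 19.7 = 1.09×10^5 s.
Fraction reached: 1 − e^(−t/τ) = 0.74 ⇒ t = −τ ln(1 − 0.74) = τ × 1.35.
t = 1.47×10^5 s = 41.0 hours.

41 hours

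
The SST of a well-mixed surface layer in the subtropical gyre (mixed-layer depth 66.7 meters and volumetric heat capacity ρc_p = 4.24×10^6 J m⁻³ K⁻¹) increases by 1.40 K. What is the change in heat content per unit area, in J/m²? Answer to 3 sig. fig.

3.96×10^8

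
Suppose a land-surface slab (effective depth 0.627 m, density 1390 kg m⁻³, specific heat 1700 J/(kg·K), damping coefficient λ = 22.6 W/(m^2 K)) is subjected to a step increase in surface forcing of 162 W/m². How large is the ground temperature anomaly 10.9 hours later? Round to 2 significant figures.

3.2 K

Areal heat capacity C = ρ c_p D = 1390 × 1700 × 0.627 = 1.48×10^6 J/(m²·K).
τ = C / λ = 1.48×10^6 / 22.6 = 65600 s.
Equilibrium anomaly ΔT_eq = F / λ = 162 / 22.6 = 7.17 K.
t = 10.9 hours = 39200 s, so t/τ = 0.599.
ΔT(t) = ΔT_eq (1 − e^(−t/τ)) = 7.17 × (1 − e^−0.599) = 3.23 K.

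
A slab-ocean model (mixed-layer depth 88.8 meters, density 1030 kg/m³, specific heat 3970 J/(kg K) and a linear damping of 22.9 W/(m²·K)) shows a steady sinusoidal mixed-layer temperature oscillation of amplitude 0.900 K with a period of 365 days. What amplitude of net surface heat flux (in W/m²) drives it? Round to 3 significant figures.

68.3

Areal heat capacity C = ρ c_p D = 1030 × 3970 × 88.8 = 3.63×10^8 J/(m²·K).
ω = 2π / 3.15×10^7 s = 1.99×10^-7 s⁻¹.
√((Cω)² + λ²) = √((72.3)² + 22.9²) = 75.9 W/(m²·K).
F₀ = A × √((Cω)²+λ²) = 0.900 × 75.9 = 68.3 W/m².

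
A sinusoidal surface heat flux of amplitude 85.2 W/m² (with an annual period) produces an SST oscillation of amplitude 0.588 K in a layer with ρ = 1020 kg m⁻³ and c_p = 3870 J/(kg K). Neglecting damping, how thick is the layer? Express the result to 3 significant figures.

184 m

ω = 2π / 3.15×10^7 s = 1.99×10^-7 s⁻¹.
Required C = F₀ / (A ω) = 85.2 / (0.588 × 1.99×10^-7) = 7.27×10^8 J/(m²·K).
D = C / (ρ c_p) = 7.27×10^8 / (1020 × 3870) = 184 m.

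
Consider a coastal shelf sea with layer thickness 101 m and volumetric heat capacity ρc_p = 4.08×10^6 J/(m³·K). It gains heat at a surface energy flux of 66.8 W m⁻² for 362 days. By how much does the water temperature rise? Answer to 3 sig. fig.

5.07 K

Areal heat capacity C = ρc_p × D = 4.08×10^6 × 101 = 4.12×10^8 J m⁻² K⁻¹.
Net heat input Q = F Δt = 66.8 × (362 days × 86400 s/day) = 2.09×10^9 J/m².
ΔT = Q / C = 2.09×10^9 / 4.12×10^8 = 5.07 K.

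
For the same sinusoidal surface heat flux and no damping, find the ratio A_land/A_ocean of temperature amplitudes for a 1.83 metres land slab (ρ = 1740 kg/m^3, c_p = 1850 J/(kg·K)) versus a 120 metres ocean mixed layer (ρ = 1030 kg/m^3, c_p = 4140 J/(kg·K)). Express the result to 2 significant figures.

C_ocean = 1030 × 4140 × 120 = 5.12×10^8 J/(m²·K).
C_land = 1740 × 1850 × 1.83 = 5.89×10^6 J/(m²·K).
Undamped amplitude ∝ 1/C, so A_land/A_ocean = C_ocean/C_land = 86.9.

87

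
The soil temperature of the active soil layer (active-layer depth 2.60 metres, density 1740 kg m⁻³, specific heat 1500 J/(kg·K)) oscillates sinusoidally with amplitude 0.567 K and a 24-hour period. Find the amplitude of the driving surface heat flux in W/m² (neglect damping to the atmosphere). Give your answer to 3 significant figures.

280

Areal heat capacity C = ρ c_p D = 1740 × 1500 × 2.60 = 6.79×10^6 J/(m^2 K).
ω = 2π / 86400 s = 7.27×10^-5 s⁻¹.
Cω = 6.79×10^6 × 7.27×10^-5 = 493 W/(m²·K).
F₀ = A × Cω = 0.567 × 493 = 280 W/m².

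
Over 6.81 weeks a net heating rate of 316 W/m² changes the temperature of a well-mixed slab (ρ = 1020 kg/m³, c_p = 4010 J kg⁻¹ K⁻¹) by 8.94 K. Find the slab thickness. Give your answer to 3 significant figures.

35.6 m

Heat input Q = F Δt = 316 × 4.12×10^6 s = 1.30×10^9 J/m².
Required areal heat capacity C = Q / ΔT = 1.46×10^8 J/(m²·K).
Depth D = C / (ρ c_p) = 1.46×10^8 / (1020 × 4010) = 35.6 m.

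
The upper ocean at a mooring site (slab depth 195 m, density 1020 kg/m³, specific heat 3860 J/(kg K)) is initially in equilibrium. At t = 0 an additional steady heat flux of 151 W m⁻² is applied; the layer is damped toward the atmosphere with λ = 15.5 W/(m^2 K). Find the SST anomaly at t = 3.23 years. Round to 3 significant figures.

Areal heat capacity C = ρ c_p D = 1020 × 3860 × 195 = 7.68×10^8 J/(m^2 K).
τ = C / λ = 7.68×10^8 / 15.5 = 4.95×10^7 s.
Equilibrium anomaly ΔT_eq = F / λ = 151 / 15.5 = 9.74 K.
t = 3.23 years = 1.02×10^8 s, so t/τ = 2.06.
ΔT(t) = ΔT_eq (1 − e^(−t/τ)) = 9.74 × (1 − e^−2.06) = 8.50 K.

8.50 K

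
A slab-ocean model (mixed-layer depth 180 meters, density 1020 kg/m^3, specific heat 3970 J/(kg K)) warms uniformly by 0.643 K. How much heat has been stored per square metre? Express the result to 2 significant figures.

Areal heat capacity C = ρ c_p D = 1020 × 3970 × 180 = 7.29×10^8 J/(m^2 K).
ΔQ = C ΔT = 7.29×10^8 × 0.643 = 4.69×10^8 J/m².

4.7×10^8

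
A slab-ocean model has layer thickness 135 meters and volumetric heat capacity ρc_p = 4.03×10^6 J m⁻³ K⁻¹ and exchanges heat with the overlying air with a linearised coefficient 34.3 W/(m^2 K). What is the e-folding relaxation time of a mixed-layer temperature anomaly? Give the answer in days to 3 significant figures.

Areal heat capacity C = ρc_p × D = 4.03×10^6 × 135 = 5.44×10^8 J/(m^2 K).
Relaxation time τ = C / λ = 5.44×10^8 / 34.3 = 1.59×10^7 s.
In days: 1.59×10^7 s / (86400 s/day) = 184 days.

184 days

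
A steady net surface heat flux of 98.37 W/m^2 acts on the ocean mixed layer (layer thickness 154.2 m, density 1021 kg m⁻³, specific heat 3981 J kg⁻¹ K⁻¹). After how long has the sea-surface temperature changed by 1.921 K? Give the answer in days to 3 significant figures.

142 days

Areal heat capacity C = ρ c_p D = 1021 × 3981 × 154.2 = 6.27×10^8 J/(m²·K).
Time required: Δt = C ΔT / F = 6.27×10^8 × 1.921 / 98.37 = 1.22×10^7 s.
In days: 1.22×10^7 s / (86400 s/day) = 142 days.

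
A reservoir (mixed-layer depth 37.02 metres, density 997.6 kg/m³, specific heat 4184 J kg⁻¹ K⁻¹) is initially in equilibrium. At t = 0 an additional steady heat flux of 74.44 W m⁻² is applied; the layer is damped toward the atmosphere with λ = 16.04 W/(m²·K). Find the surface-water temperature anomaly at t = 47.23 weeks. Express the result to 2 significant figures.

Areal heat capacity C = ρ c_p D = 997.6 × 4184 × 37.02 = 1.55×10^8 J/(m^2 K).
τ = C / λ = 1.55×10^8 / 16.04 = 9.63×10^6 s.
Equilibrium anomaly ΔT_eq = F / λ = 74.44 / 16.04 = 4.64 K.
t = 47.23 weeks = 2.86×10^7 s, so t/τ = 2.97.
ΔT(t) = ΔT_eq (1 − e^(−t/τ)) = 4.64 × (1 − e^−2.97) = 4.40 K.

4.4 K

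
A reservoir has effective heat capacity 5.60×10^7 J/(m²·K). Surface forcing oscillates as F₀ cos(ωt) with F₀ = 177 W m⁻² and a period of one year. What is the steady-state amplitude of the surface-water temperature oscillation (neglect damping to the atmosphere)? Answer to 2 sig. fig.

Areal heat capacity C = 5.60×10^7 J/(m²·K) (given).
Angular frequency ω = 2π / T = 2π / 3.15×10^7 s = 1.99×10^-7 s⁻¹.
Cω = 5.60×10^7 × 1.99×10^-7 = 11.2 W/(m²·K).
Amplitude A = F₀ / (Cω) = 177 / 11.2 = 15.9 K.

16 K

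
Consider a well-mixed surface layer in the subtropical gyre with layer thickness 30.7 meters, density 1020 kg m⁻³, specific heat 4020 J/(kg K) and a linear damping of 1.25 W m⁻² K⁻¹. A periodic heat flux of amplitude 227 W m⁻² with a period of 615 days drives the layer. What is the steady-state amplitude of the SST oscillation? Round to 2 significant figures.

15 K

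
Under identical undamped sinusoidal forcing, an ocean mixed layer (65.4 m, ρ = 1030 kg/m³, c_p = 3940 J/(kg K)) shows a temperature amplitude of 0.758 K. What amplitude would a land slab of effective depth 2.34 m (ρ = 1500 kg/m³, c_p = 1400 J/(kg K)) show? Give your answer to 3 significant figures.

C_ocean = 2.65×10^8 J/(m²·K); C_land = 4.91×10^6 J/(m²·K).
A ∝ 1/C ⇒ A_land = A_ocean × C_ocean/C_land = 0.758 × 54.0 = 40.9 K.

40.9 K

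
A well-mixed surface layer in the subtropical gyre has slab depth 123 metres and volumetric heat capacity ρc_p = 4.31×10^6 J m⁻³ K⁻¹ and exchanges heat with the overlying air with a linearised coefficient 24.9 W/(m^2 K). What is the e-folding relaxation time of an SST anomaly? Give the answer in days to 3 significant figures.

246 days

Areal heat capacity C = ρc_p × D = 4.31×10^6 × 123 = 5.30×10^8 J/(m²·K).
Relaxation time τ = C / λ = 5.30×10^8 / 24.9 = 2.13×10^7 s.
In days: 2.13×10^7 s / (86400 s/day) = 246 days.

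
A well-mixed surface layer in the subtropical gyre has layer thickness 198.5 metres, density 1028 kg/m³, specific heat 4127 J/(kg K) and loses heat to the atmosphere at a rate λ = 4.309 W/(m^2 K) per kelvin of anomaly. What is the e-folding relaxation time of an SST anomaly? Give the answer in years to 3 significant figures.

Areal heat capacity C = ρ c_p D = 1028 × 4127 × 198.5 = 8.42×10^8 J/(m²·K).
Relaxation time τ = C / λ = 8.42×10^8 / 4.309 = 1.95×10^8 s.
In years: 1.95×10^8 s / (3.156×10^7 s/year) = 6.19 years.

6.19 years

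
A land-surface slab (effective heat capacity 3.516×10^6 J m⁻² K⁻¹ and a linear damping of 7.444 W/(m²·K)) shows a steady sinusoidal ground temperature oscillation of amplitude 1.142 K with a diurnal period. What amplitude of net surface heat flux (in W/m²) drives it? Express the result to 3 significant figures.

Areal heat capacity C = 3.516×10^6 J m⁻² K⁻¹ (given).
ω = 2π / 86400 s = 7.27×10^-5 s⁻¹.
√((Cω)² + λ²) = √((256)² + 7.444²) = 256 W/(m²·K).
F₀ = A × √((Cω)²+λ²) = 1.142 × 256 = 292 W/m².

292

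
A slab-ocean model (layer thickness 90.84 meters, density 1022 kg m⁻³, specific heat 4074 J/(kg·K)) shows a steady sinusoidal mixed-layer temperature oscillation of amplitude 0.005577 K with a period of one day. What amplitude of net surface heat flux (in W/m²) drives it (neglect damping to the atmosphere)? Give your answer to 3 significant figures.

153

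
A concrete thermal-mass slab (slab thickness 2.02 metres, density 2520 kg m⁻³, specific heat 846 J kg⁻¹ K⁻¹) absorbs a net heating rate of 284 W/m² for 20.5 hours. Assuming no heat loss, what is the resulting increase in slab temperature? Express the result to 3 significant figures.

Areal heat capacity C = ρ c_p D = 2520 × 846 × 2.02 = 4.31×10^6 J/(m²·K).
Net heat input Q = F Δt = 284 × (20.5 hours × 3600 s/hour) = 2.10×10^7 J/m².
ΔT = Q / C = 2.10×10^7 / 4.31×10^6 = 4.87 K.

4.87 K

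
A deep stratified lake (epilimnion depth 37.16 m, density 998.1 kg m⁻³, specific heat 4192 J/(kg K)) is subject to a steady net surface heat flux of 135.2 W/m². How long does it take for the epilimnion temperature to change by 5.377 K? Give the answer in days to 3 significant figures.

Areal heat capacity C = ρ c_p D = 998.1 × 4192 × 37.16 = 1.55×10^8 J/(m^2 K).
Time required: Δt = C ΔT / F = 1.55×10^8 × 5.377 / 135.2 = 6.18×10^6 s.
In days: 6.18×10^6 s / (86400 s/day) = 71.6 days.

71.6 days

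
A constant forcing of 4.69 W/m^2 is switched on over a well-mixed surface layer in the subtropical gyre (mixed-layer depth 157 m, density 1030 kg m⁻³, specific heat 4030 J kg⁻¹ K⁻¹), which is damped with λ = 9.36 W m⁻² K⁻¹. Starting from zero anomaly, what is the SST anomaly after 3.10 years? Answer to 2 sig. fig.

0.38 K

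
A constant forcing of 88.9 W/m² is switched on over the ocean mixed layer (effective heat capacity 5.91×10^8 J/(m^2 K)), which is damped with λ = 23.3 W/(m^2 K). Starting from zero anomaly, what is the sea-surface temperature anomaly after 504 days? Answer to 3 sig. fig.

3.13 K

Areal heat capacity C = 5.91×10^8 J/(m^2 K) (given).
τ = C / λ = 5.91×10^8 / 23.3 = 2.54×10^7 s.
Equilibrium anomaly ΔT_eq = F / λ = 88.9 / 23.3 = 3.82 K.
t = 504 days = 4.35×10^7 s, so t/τ = 1.72.
ΔT(t) = ΔT_eq (1 − e^(−t/τ)) = 3.82 × (1 − e^−1.72) = 3.13 K.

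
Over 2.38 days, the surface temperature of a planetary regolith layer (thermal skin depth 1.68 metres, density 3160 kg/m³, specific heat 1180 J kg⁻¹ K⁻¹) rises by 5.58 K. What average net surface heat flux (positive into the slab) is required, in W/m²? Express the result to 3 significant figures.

170

Areal heat capacity C = ρ c_p D = 3160 × 1180 × 1.68 = 6.26×10^6 J/(m^2 K).
Required heat per unit area: Q = C ΔT = 6.26×10^6 × 5.58 = 3.50×10^7 J/m².
Flux F = Q / Δt = 3.50×10^7 / 2.06×10^5 s = 170 W/m².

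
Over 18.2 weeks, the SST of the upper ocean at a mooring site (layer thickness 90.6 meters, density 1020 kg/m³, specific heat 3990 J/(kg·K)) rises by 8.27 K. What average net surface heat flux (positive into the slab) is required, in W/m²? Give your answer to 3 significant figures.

277

Areal heat capacity C = ρ c_p D = 1020 × 3990 × 90.6 = 3.69×10^8 J/(m²·K).
Required heat per unit area: Q = C ΔT = 3.69×10^8 × 8.27 = 3.05×10^9 J/m².
Flux F = Q / Δt = 3.05×10^9 / 1.10×10^7 s = 277 W/m².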